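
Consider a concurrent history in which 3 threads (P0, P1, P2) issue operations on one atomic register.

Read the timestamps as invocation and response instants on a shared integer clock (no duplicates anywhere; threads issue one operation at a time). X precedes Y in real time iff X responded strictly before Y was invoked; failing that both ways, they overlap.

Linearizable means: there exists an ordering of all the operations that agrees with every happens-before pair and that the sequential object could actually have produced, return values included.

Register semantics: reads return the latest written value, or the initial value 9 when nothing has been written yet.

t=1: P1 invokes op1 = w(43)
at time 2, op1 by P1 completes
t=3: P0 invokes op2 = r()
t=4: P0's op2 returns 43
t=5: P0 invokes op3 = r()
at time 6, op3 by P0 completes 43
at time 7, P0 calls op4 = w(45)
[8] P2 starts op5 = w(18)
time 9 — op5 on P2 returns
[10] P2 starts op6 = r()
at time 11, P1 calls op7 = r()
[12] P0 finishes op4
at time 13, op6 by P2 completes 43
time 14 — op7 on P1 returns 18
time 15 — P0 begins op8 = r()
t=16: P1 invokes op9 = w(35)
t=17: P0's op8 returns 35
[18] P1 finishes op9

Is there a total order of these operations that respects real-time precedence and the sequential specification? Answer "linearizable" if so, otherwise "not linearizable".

not linearizable

cut after 12 events: linearizable; cut after 13 events (op6 responds, time 13): not linearizable
3 orders of the 6 completed atomic register ops respect real time; none is legal
no completion choice of the 1 pending operation (op7) rescues it — every subset was tried
sample order op1, op2, op3, op4, op5, op6 (pending dropped) stalls at step 6 — op6 r() → 43 has no legal effect
sample order op1, op2, op3, op5, op4, op6 (pending dropped) stalls at step 6 — op6 r() → 43 has no legal effect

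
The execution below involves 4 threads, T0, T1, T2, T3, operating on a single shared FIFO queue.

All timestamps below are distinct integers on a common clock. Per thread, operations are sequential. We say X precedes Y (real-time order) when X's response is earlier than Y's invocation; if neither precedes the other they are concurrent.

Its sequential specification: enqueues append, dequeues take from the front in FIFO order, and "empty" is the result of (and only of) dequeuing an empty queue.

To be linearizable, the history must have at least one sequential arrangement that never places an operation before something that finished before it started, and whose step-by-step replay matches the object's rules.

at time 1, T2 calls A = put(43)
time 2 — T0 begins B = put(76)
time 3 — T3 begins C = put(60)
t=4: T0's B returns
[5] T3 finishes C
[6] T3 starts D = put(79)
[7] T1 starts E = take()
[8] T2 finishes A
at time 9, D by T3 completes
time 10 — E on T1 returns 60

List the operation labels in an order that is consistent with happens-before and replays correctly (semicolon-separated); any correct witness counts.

C; A; B; D; E

step 1: C put(60) — queue <60>
step 2: A put(43) — queue <60,43>
step 3: B put(76) — queue <60,43,76>
step 4: D put(79) — queue <60,43,76,79>
step 5: E take() → 60 — queue <43,76,79>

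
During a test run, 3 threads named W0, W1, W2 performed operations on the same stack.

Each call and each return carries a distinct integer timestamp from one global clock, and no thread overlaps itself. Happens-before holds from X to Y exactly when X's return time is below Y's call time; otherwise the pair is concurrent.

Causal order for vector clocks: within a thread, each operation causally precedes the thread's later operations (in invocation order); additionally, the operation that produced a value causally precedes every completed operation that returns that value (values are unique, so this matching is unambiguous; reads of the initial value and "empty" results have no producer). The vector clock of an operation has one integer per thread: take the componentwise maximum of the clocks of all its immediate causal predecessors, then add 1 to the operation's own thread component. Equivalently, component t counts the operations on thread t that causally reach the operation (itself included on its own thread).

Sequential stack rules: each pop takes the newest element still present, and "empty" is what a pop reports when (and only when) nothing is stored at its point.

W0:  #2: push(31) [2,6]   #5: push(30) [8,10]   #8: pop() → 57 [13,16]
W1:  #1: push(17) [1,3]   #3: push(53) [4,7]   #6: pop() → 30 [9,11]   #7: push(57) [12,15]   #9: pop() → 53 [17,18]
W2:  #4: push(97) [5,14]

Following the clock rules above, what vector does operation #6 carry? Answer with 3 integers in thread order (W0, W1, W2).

VC(#4, invoked at 5): no causal predecessors; +1 on W2 → (0, 0, 1)
VC(#1, invoked at 1): no causal predecessors; +1 on W1 → (0, 1, 0)
VC(#2, invoked at 2): no causal predecessors; +1 on W0 → (1, 0, 0)
from VC(#1)=(0, 1, 0), #3 (invoked 4) maxes components and bumps W1 → (0, 2, 0)
from VC(#2)=(1, 0, 0), #5 (invoked 8) maxes components and bumps W0 → (2, 0, 0)
from VC(#3)=(0, 2, 0), VC(#5)=(2, 0, 0), #6 (invoked 9) maxes components and bumps W1 → (2, 3, 0)
from VC(#6)=(2, 3, 0), #7 (invoked 12) maxes components and bumps W1 → (2, 4, 0)
from VC(#3)=(0, 2, 0), VC(#7)=(2, 4, 0), #9 (invoked 17) maxes components and bumps W1 → (2, 5, 0)
from VC(#5)=(2, 0, 0), VC(#7)=(2, 4, 0), #8 (invoked 13) maxes components and bumps W0 → (3, 4, 0)
target: VC(#6) = (2, 3, 0)

(2, 3, 0)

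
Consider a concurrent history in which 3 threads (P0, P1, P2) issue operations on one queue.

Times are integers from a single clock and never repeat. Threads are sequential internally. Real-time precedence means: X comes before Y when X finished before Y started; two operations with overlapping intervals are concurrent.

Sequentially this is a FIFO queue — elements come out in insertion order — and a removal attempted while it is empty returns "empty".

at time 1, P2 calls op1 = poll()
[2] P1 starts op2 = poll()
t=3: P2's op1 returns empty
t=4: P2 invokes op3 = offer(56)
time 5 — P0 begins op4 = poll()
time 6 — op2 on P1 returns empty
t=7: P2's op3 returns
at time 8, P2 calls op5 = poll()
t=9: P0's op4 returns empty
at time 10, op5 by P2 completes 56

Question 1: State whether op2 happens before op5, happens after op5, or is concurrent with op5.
Answer: before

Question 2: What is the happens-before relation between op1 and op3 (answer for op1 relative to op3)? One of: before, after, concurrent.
Answer: before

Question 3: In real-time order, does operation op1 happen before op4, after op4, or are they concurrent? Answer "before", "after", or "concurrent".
Answer: before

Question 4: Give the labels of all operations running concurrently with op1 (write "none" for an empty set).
Answer: op2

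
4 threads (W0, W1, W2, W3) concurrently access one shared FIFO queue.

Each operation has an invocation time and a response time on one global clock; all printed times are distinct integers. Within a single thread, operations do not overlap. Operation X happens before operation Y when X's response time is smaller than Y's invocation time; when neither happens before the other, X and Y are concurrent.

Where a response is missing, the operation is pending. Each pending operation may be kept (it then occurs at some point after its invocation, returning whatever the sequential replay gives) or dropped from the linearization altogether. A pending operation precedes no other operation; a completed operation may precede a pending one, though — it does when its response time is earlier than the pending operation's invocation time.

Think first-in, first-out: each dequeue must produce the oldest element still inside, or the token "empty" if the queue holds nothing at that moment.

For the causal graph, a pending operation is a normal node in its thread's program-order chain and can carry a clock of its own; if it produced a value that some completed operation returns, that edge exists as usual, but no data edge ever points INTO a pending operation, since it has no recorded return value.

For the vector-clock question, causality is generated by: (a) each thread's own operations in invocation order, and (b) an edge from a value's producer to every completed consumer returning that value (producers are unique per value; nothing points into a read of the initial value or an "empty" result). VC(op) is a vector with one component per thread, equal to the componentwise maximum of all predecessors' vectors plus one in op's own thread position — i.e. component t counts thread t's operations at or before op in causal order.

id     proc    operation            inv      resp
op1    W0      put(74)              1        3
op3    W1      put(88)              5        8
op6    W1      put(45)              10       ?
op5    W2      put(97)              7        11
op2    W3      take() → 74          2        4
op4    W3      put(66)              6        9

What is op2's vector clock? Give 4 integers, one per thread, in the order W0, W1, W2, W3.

op5 (invocation 7): nothing precedes it; W2's component alone gives (0, 0, 1, 0)
op3 (invocation 5): nothing precedes it; W1's component alone gives (0, 1, 0, 0)
op1 (invocation 1): nothing precedes it; W0's component alone gives (1, 0, 0, 0)
op6, invoked 10, takes VC(op3)=(0, 1, 0, 0) under max, adds 1 for W1 → (0, 2, 0, 0)
op2, invoked 2, takes VC(op1)=(1, 0, 0, 0) under max, adds 1 for W3 → (1, 0, 0, 1)
op4, invoked 6, takes VC(op2)=(1, 0, 0, 1) under max, adds 1 for W3 → (1, 0, 0, 2)
target: VC(op2) = (1, 0, 0, 1)

(1, 0, 0, 1)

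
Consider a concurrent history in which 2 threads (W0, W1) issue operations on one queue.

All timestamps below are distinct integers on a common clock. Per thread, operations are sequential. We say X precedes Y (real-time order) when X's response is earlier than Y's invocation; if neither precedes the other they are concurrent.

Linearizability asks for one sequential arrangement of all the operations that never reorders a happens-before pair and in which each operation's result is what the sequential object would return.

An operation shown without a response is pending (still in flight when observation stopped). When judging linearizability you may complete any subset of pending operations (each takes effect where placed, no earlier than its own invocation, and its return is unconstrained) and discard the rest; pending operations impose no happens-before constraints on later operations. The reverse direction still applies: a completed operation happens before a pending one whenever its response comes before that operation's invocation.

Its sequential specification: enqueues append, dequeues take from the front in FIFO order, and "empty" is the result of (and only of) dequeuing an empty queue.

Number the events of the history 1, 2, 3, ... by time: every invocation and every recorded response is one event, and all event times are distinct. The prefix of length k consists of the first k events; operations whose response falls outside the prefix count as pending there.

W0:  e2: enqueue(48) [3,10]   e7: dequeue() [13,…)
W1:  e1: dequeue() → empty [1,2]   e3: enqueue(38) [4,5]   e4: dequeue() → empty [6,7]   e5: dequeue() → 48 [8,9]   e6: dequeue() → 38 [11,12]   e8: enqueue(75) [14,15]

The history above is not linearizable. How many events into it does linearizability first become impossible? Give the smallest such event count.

events 1..6 are linearizable; a witness order is e1, e2, e3:
1. e1 dequeue() → empty, leaving queue <>
2. e2 enqueue(48) (pending, included), leaving queue <48>
3. e3 enqueue(38), leaving queue <48,38>
event 7 — e4's response, time 7 — after it, nothing linearizes
include/drop combinations of the 1 pending operation (e2) were all tried; none helps
sample order e1, e3, e4 (pending dropped) stalls at step 3 — e4 dequeue() → empty has no legal effect

7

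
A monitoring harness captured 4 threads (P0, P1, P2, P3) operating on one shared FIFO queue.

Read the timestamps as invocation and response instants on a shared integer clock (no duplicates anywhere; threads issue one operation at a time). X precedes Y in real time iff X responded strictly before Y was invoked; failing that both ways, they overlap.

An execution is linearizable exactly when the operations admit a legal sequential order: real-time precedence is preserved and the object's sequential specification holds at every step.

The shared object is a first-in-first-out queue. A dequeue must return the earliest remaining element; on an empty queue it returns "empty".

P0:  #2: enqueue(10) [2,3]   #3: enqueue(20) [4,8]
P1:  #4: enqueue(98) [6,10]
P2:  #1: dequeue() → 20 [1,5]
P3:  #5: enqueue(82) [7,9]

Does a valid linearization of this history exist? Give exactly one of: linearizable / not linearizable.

already the first 5 events (up to #1's response at time 5) admit no linearization; the first 4 still do
2 orders of the 2 completed FIFO queue ops respect real time; none is legal
no completion choice of the 1 pending operation (#3) rescues it — every subset was tried
one such order, #1, #2 (pending dropped), breaks at step 1 where #1 dequeue() → 20 is illegal
one such order, #2, #1 (pending dropped), breaks at step 2 where #1 dequeue() → 20 is illegal

not linearizable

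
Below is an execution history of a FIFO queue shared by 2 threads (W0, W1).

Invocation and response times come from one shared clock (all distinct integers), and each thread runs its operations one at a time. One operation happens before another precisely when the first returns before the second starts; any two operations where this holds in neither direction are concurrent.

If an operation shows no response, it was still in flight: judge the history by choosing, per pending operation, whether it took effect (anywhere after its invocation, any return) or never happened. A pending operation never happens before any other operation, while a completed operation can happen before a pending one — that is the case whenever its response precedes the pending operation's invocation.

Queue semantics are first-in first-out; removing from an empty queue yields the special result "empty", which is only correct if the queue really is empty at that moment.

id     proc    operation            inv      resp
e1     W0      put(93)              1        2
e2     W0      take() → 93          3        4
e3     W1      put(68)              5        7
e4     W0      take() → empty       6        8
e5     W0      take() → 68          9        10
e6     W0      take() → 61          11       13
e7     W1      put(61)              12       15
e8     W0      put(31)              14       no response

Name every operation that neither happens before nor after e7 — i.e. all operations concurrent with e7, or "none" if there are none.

e6, e8

overlap test against e7 [12,15]: concurrent iff the interval meets 12..15
e1 [1,2]: before
e2 [3,4]: before
e3 [5,7]: before
e4 [6,8]: before
e5 [9,10]: before
e6 [11,13]: concurrent
e8 [14,…): concurrent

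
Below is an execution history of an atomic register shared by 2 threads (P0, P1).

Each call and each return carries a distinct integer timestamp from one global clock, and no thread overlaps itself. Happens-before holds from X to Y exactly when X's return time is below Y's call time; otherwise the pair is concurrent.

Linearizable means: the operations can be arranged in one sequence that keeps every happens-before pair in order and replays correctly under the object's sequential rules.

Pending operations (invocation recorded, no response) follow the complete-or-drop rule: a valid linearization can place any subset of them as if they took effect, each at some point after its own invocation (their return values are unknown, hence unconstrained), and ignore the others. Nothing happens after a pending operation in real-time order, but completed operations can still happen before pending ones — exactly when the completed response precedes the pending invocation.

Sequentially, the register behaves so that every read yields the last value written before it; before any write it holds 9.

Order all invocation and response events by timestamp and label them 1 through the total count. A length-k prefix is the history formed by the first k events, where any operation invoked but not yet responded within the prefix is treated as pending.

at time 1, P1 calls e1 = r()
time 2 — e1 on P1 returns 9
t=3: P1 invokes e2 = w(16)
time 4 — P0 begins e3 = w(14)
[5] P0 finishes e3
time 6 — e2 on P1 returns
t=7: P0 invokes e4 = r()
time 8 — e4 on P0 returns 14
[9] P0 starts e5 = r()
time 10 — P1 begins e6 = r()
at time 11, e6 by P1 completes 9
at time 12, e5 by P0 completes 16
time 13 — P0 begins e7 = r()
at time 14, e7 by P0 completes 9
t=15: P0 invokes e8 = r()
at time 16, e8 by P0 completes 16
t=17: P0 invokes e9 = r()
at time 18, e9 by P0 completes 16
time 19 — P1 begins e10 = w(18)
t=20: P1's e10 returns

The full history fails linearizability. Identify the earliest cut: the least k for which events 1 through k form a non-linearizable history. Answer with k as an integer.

events 1..10 are linearizable; a witness order is e1, e2, e3, e4:
step 1: e1 r() → 9 — value 9
step 2: e2 w(16) — value 16
step 3: e3 w(14) — value 14
step 4: e4 r() → 14 — value 14
include event 11 — e6 responding at 11 — and every candidate order breaks
completion choices over the 1 pending operation (e5) were checked; none helps
e.g. e1, e2, e3, e4, e6 (pending dropped): illegal at step 5, since e6 r() → 9 cannot apply there
e.g. e1, e3, e2, e4, e6 (pending dropped): illegal at step 4, since e4 r() → 14 cannot apply there

11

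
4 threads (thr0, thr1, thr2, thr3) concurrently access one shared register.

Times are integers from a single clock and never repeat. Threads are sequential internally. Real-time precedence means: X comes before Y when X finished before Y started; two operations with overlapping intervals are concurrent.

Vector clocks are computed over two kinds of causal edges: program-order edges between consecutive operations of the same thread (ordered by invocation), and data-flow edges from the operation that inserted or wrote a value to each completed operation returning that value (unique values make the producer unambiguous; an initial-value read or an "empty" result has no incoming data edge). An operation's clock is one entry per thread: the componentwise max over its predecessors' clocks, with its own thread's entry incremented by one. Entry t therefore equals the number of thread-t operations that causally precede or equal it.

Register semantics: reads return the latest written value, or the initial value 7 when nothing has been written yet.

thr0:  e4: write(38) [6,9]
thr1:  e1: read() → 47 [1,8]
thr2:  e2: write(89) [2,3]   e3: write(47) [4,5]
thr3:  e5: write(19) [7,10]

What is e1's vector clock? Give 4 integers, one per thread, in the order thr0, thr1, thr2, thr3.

(0, 1, 2, 0)

VC(e5, invoked at 7): no causal predecessors; +1 on thr3 → (0, 0, 0, 1)
VC(e2, invoked at 2): no causal predecessors; +1 on thr2 → (0, 0, 1, 0)
VC(e4, invoked at 6): no causal predecessors; +1 on thr0 → (1, 0, 0, 0)
from VC(e2)=(0, 0, 1, 0), e3 (invoked 4) maxes components and bumps thr2 → (0, 0, 2, 0)
from VC(e3)=(0, 0, 2, 0), e1 (invoked 1) maxes components and bumps thr1 → (0, 1, 2, 0)
target: VC(e1) = (0, 1, 2, 0)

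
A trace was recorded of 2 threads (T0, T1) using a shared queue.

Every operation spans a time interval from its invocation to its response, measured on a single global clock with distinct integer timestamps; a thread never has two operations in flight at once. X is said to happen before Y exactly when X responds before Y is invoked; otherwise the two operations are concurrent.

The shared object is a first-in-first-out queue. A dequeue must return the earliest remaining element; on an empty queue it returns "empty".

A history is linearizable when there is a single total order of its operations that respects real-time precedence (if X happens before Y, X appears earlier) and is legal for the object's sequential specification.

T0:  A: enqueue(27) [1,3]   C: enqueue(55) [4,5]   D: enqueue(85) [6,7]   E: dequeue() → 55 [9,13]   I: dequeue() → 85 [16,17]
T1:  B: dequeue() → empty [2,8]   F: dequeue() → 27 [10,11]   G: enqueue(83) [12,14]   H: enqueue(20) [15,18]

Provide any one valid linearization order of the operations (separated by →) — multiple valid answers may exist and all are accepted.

after step 1 (B dequeue() → empty): queue <>
after step 2 (A enqueue(27)): queue <27>
after step 3 (C enqueue(55)): queue <27,55>
after step 4 (D enqueue(85)): queue <27,55,85>
after step 5 (F dequeue() → 27): queue <55,85>
after step 6 (E dequeue() → 55): queue <85>
after step 7 (G enqueue(83)): queue <85,83>
after step 8 (H enqueue(20)): queue <85,83,20>
after step 9 (I dequeue() → 85): queue <83,20>

B → A → C → D → F → E → G → H → I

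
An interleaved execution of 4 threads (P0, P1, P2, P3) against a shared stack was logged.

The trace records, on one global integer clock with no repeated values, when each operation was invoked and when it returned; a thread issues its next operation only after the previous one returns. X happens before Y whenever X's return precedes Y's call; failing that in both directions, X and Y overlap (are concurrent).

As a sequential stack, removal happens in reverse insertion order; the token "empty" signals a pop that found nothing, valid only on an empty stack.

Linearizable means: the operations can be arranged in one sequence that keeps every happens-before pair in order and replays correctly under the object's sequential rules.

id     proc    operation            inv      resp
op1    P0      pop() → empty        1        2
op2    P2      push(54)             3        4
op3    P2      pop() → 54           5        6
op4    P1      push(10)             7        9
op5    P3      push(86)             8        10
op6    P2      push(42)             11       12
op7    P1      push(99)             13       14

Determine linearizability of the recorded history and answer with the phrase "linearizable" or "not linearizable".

linearizable

witness order: op1, op2, op3, op4, op5, op6, op7
1. op1 pop() → empty, leaving stack <>
2. op2 push(54), leaving stack <54>
3. op3 pop() → 54, leaving stack <>
4. op4 push(10), leaving stack <10>
5. op5 push(86), leaving stack <10,86>
6. op6 push(42), leaving stack <10,86,42>
7. op7 push(99), leaving stack <10,86,42,99>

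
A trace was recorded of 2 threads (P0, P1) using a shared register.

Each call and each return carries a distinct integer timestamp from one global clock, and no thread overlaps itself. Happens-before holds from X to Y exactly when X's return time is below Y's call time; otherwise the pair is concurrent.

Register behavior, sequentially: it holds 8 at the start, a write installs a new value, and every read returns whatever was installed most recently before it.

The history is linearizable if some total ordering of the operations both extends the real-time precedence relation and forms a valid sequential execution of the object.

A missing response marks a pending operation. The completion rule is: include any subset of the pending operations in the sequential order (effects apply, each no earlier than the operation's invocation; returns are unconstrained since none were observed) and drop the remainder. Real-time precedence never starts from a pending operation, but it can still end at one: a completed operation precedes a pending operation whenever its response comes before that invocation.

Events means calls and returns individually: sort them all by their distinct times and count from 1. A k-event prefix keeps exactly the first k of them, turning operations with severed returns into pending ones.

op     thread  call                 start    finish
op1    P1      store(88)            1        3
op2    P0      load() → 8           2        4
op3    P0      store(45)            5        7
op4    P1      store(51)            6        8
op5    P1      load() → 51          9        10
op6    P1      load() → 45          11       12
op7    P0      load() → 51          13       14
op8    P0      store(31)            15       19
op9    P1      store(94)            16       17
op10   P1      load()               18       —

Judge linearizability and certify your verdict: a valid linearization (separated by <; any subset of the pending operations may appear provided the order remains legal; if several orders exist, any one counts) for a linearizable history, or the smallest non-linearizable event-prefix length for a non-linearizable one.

already the first 12 events (up to op6's response at time 12) admit no linearization; the first 11 still do
all 4 real-time-respecting orders fail — 6 completed register operations, no legal replay
take op1, op2, op3, op4, op5, op6: step 2 already fails, because op2 load() → 8 cannot occur there
take op1, op2, op4, op3, op5, op6: step 2 already fails, because op2 load() → 8 cannot occur there

not linearizable — minimal violating prefix: 12 events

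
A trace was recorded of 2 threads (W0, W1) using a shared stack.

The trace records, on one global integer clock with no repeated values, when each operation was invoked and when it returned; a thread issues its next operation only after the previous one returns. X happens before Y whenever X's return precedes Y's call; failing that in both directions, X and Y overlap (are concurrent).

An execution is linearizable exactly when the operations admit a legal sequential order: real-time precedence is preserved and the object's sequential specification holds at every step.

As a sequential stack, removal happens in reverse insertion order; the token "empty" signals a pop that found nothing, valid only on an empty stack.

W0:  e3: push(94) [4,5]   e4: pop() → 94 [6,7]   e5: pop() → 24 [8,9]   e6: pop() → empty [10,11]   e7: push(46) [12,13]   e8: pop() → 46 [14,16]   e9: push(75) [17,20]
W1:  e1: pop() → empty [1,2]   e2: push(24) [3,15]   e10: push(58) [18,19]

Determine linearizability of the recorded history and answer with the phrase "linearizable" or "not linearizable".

linearizable

one valid linearization: e1, e2, e3, e4, e5, e6, e7, e8, e9, e10
after step 1 (e1 pop() → empty): stack <>
after step 2 (e2 push(24)): stack <24>
after step 3 (e3 push(94)): stack <24,94>
after step 4 (e4 pop() → 94): stack <24>
after step 5 (e5 pop() → 24): stack <>
after step 6 (e6 pop() → empty): stack <>
after step 7 (e7 push(46)): stack <46>
after step 8 (e8 pop() → 46): stack <>
after step 9 (e9 push(75)): stack <75>
after step 10 (e10 push(58)): stack <75,58>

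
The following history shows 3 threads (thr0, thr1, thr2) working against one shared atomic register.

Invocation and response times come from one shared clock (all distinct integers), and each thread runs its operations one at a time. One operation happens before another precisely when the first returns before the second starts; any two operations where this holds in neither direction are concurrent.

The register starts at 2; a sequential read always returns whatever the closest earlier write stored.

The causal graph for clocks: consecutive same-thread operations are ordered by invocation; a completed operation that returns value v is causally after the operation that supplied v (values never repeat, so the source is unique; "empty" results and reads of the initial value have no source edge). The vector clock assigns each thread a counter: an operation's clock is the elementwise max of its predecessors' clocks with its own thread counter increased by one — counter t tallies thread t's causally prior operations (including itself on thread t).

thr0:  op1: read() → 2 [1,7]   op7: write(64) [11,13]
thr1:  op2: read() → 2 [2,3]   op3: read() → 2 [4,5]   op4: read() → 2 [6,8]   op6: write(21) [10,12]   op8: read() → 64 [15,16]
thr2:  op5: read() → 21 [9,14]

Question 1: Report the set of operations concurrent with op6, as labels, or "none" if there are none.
op5, op7

overlap test against op6 [10,12]: concurrent iff the interval meets 10..12
op1 [1,7]: before
op2 [2,3]: before
op3 [4,5]: before
op4 [6,8]: before
op5 [9,14]: concurrent
op7 [11,13]: concurrent
op8 [15,16]: after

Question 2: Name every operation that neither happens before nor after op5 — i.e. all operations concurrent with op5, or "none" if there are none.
op6, op7

op5 spans [9,14]; an op avoiding the whole window 9..14 is ordered, any other is concurrent
op1 [1,7]: before
op2 [2,3]: before
op3 [4,5]: before
op4 [6,8]: before
op6 [10,12]: concurrent
op7 [11,13]: concurrent
op8 [15,16]: after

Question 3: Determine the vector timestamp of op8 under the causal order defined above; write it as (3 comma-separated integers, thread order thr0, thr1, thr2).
(2, 5, 0)

invoked at 2, op2 has no predecessors; its own thr1 bump gives (0, 1, 0)
invoked at 1, op1 has no predecessors; its own thr0 bump gives (1, 0, 0)
invoked at 4, op3 merges VC(op2)=(0, 1, 0) and bumps thr1's slot → (0, 2, 0)
invoked at 11, op7 merges VC(op1)=(1, 0, 0) and bumps thr0's slot → (2, 0, 0)
invoked at 6, op4 merges VC(op3)=(0, 2, 0) and bumps thr1's slot → (0, 3, 0)
invoked at 10, op6 merges VC(op4)=(0, 3, 0) and bumps thr1's slot → (0, 4, 0)
invoked at 9, op5 merges VC(op6)=(0, 4, 0) and bumps thr2's slot → (0, 4, 1)
invoked at 15, op8 merges VC(op6)=(0, 4, 0), VC(op7)=(2, 0, 0) and bumps thr1's slot → (2, 5, 0)
target: VC(op8) = (2, 5, 0)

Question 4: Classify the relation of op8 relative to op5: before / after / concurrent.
after

op8 spans [15,16], op5 spans [9,14]
resp(op5)=14 < inv(op8)=15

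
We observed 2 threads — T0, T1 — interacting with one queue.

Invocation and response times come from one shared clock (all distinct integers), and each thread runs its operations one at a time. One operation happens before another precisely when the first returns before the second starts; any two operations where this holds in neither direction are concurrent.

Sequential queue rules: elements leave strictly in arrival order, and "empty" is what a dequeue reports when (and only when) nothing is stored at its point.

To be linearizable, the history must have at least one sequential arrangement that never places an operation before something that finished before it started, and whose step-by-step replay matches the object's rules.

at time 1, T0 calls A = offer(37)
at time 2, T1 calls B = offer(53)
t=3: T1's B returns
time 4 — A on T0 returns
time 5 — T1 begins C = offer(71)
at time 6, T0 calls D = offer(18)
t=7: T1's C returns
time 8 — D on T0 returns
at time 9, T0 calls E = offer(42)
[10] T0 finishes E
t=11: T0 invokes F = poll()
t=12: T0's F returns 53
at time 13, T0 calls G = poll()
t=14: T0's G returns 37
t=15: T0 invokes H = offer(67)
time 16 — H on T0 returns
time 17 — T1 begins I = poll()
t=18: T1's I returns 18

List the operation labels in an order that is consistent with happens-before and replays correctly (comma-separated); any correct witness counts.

B, A, D, C, E, F, G, H, I

1. B offer(53), leaving queue <53>
2. A offer(37), leaving queue <53,37>
3. D offer(18), leaving queue <53,37,18>
4. C offer(71), leaving queue <53,37,18,71>
5. E offer(42), leaving queue <53,37,18,71,42>
6. F poll() → 53, leaving queue <37,18,71,42>
7. G poll() → 37, leaving queue <18,71,42>
8. H offer(67), leaving queue <18,71,42,67>
9. I poll() → 18, leaving queue <71,42,67>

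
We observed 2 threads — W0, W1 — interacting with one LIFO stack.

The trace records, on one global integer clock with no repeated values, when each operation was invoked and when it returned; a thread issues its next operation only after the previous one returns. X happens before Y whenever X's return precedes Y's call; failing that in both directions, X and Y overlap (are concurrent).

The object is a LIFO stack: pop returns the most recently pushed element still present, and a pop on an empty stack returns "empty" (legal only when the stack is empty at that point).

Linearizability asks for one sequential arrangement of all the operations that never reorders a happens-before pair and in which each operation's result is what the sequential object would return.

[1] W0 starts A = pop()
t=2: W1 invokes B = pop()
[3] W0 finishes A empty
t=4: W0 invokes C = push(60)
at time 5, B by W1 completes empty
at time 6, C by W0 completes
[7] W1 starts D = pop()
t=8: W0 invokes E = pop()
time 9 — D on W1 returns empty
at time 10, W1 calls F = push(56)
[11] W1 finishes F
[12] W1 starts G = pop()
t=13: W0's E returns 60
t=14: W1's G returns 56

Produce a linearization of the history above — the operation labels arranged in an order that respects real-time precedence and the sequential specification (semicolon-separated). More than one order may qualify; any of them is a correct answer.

A; B; C; E; D; F; G

1. A pop() → empty, leaving stack <>
2. B pop() → empty, leaving stack <>
3. C push(60), leaving stack <60>
4. E pop() → 60, leaving stack <>
5. D pop() → empty, leaving stack <>
6. F push(56), leaving stack <56>
7. G pop() → 56, leaving stack <>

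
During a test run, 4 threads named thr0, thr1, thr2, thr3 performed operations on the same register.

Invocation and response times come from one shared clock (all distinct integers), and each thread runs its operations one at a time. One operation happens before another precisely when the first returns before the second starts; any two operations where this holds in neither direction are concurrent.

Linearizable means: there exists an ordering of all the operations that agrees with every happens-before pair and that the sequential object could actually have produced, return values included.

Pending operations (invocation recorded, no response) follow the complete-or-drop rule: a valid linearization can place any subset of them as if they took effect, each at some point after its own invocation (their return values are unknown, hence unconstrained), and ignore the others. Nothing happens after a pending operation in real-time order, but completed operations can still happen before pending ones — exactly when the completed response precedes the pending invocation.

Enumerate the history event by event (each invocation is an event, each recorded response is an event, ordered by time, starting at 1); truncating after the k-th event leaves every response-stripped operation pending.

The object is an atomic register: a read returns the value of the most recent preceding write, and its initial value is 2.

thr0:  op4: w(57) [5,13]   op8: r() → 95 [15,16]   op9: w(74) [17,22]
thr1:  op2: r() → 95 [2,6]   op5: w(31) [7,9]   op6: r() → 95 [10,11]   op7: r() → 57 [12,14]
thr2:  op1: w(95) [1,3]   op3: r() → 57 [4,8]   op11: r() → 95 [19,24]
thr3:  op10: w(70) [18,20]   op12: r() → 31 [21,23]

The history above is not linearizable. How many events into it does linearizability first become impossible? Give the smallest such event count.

11

one valid order for events 1..10 is op1, op2, op4, op3, op5:
1. op1 w(95), leaving value 95
2. op2 r() → 95, leaving value 95
3. op4 w(57) (pending, included), leaving value 57
4. op3 r() → 57, leaving value 57
5. op5 w(31), leaving value 31
event 11 — op6's response, time 11 — after it, nothing linearizes
no completion choice of the 1 pending operation (op4) rescues it — every subset was tried
for example op1, op2, op3, op5, op6 (pending dropped) fails at step 3: op3 r() → 57 is not legal there
for example op1, op2, op5, op3, op6 (pending dropped) fails at step 4: op3 r() → 57 is not legal there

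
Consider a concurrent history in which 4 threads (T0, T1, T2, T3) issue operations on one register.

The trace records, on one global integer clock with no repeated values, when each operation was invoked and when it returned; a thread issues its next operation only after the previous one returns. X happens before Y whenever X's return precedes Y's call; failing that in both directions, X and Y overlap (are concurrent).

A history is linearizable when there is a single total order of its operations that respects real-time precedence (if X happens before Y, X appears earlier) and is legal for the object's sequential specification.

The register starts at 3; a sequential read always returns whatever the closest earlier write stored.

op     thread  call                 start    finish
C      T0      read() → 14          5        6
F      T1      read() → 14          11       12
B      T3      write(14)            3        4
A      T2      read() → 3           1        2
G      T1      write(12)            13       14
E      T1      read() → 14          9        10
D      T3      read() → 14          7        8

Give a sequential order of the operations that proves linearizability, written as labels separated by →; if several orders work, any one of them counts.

A → B → C → D → E → F → G

1. A read() → 3, leaving value 3
2. B write(14), leaving value 14
3. C read() → 14, leaving value 14
4. D read() → 14, leaving value 14
5. E read() → 14, leaving value 14
6. F read() → 14, leaving value 14
7. G write(12), leaving value 12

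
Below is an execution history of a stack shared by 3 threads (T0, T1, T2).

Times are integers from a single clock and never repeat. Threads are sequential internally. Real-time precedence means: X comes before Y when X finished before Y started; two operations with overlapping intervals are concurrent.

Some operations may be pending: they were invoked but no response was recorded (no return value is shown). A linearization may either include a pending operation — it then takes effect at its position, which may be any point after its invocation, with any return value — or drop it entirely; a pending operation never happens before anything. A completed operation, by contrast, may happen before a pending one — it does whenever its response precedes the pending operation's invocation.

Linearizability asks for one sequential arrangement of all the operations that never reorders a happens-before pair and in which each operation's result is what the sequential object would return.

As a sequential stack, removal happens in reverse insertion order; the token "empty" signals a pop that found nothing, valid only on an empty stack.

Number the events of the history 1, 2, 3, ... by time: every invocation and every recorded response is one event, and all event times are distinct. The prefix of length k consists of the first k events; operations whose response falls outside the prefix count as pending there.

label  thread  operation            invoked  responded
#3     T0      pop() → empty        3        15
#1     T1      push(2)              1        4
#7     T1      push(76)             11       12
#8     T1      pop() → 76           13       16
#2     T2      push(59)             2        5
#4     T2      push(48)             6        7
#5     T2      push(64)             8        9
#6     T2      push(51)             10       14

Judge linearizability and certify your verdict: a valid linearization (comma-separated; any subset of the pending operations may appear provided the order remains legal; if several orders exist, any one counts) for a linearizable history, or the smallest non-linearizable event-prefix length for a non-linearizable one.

linearizable — witness: #3, #1, #2, #4, #5, #6, #7, #8

1. #3 pop() → empty, leaving stack <>
2. #1 push(2), leaving stack <2>
3. #2 push(59), leaving stack <2,59>
4. #4 push(48), leaving stack <2,59,48>
5. #5 push(64), leaving stack <2,59,48,64>
6. #6 push(51), leaving stack <2,59,48,64,51>
7. #7 push(76), leaving stack <2,59,48,64,51,76>
8. #8 pop() → 76, leaving stack <2,59,48,64,51>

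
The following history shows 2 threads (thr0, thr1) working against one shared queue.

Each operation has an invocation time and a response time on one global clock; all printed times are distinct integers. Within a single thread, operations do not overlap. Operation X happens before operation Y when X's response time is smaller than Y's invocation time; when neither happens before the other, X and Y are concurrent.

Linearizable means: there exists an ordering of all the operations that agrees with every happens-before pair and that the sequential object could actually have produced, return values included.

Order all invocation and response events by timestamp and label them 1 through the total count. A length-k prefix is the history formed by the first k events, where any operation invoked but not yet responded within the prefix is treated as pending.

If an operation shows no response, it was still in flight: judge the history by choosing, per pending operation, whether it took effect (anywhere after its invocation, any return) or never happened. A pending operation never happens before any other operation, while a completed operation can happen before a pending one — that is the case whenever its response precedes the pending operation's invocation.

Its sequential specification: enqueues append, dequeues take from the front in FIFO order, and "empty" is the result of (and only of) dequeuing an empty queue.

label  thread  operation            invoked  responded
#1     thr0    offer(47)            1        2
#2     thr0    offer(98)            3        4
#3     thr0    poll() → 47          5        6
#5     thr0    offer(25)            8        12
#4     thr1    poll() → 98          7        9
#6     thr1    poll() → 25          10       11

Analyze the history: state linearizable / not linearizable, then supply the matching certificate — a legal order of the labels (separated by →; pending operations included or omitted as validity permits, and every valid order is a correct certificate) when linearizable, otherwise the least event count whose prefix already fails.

linearizable — witness: #1 → #2 → #3 → #4 → #5 → #6

after step 1 (#1 offer(47)): queue <47>
after step 2 (#2 offer(98)): queue <47,98>
after step 3 (#3 poll() → 47): queue <98>
after step 4 (#4 poll() → 98): queue <>
after step 5 (#5 offer(25)): queue <25>
after step 6 (#6 poll() → 25): queue <>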